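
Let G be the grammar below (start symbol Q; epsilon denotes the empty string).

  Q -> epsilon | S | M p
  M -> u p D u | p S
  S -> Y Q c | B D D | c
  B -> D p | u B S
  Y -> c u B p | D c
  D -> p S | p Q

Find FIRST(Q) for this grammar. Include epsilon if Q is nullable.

Q -> epsilon contributes epsilon.
From Q -> S: add FIRST(S) = { c, p, u }.
From Q -> M p: add FIRST(M) = { p, u }.
Union: FIRST(Q) = { c, p, u, epsilon }.

{ c, p, u, epsilon }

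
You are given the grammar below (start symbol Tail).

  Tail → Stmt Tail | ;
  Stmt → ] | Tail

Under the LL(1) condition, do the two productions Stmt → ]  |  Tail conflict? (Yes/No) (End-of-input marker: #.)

FIRST(]) = { ] } and FIRST(Tail) = { ;, ] }.
Both contain ], so the two alternatives are not disjoint — LL(1) conflict.

Yes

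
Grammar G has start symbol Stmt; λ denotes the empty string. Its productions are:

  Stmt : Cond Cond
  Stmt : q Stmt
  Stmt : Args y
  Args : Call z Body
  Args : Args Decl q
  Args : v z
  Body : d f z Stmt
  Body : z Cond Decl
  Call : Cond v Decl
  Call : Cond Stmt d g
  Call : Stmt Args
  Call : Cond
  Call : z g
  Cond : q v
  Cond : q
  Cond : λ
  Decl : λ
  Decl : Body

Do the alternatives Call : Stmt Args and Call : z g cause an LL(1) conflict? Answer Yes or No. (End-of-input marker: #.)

FIRST(Stmt Args) = { d, q, v, z } and FIRST(z g) = { z }.
Both contain z, so the two alternatives are not disjoint — LL(1) conflict.

Yes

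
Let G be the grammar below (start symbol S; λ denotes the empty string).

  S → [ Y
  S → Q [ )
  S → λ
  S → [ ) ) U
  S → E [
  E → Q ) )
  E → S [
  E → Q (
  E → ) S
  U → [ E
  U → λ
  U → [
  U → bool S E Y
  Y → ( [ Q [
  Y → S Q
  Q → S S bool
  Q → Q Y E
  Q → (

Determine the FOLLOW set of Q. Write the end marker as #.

In S → Q [ ): add FIRST([ )) = { [ }.
In E → Q ) ): add FIRST() )) = { ) }.
In E → Q (: add FIRST(() = { ( }.
In Y → ( [ Q [: add FIRST([) = { [ }.
In Y → S Q: Q is at the end, add FOLLOW(Y) = { #, (, ), [, bool }.
In Q → Q Y E: add FIRST(Y E) = { (, ), [, bool }.
Union: FOLLOW(Q) = { #, (, ), [, bool }.

{ #, (, ), [, bool }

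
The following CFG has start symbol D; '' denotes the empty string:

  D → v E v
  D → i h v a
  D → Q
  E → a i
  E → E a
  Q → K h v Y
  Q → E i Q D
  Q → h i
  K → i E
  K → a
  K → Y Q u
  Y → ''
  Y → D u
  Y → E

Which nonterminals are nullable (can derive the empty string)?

Directly nullable (have an ''-production): Y.
No other nonterminal has a production whose RHS symbols are all nullable.

{ Y }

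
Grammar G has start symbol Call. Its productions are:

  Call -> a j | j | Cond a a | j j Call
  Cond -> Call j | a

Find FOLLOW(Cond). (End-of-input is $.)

In Call -> Cond a a: add FIRST(a a) = { a }.
Union: FOLLOW(Cond) = { a }.

{ a }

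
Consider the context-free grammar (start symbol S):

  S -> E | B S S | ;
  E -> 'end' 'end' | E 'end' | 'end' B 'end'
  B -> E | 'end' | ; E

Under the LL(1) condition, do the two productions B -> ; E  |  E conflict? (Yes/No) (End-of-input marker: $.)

No

FIRST(; E) = { ; } and FIRST(E) = { 'end' }.
The FIRST sets are disjoint and neither alternative is nullable — no conflict.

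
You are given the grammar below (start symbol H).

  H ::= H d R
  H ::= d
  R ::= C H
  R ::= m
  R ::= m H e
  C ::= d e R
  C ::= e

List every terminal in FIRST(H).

{ d }

From H ::= H d R: add FIRST(H) = { d }.
H ::= d contributes {d}.
Union: FIRST(H) = { d }.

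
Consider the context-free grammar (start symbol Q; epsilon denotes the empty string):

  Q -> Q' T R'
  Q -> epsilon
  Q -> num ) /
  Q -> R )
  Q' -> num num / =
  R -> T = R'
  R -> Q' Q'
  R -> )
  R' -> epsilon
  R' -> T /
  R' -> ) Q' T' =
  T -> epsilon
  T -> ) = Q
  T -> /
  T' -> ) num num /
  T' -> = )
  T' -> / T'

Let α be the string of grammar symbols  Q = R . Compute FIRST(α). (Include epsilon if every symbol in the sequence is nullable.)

Add FIRST(Q)\{epsilon} = { ), /, =, num }; Q is nullable, continue.
= is a terminal; add {=} and stop.

{ ), /, =, num }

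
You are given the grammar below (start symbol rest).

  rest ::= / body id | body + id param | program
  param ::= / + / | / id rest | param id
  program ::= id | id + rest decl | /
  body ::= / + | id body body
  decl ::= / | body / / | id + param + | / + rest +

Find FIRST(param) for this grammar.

{ / }

param ::= / + / contributes {/}.
param ::= / id rest contributes {/}.
From param ::= param id: add FIRST(param) = { / }.
Union: FIRST(param) = { / }.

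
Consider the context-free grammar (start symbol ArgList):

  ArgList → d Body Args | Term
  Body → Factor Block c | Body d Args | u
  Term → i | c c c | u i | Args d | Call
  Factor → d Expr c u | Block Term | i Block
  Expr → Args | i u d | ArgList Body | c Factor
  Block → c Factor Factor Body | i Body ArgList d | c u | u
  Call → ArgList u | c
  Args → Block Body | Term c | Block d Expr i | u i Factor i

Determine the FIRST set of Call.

{ c, d, i, u }

From Call → ArgList u: add FIRST(ArgList) = { c, d, i, u }.
Call → c contributes {c}.
Union: FIRST(Call) = { c, d, i, u }.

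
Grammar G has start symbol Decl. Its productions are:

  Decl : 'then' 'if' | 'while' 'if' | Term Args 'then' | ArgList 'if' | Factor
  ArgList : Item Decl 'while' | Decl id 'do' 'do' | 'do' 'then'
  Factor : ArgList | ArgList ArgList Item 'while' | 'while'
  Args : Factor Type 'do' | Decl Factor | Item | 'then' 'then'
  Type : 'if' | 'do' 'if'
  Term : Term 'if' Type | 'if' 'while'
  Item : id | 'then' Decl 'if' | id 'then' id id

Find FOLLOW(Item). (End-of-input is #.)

In ArgList : Item Decl 'while': add FIRST(Decl 'while') = { 'do', 'if', 'then', 'while', id }.
In Factor : ArgList ArgList Item 'while': add FIRST('while') = { 'while' }.
In Args : Item: Item is at the end, add FOLLOW(Args) = { 'then' }.
Union: FOLLOW(Item) = { 'do', 'if', 'then', 'while', id }.

{ 'do', 'if', 'then', 'while', id }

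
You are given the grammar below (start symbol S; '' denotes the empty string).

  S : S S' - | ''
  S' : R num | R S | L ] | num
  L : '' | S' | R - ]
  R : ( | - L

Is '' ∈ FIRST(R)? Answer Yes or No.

No

Nullable nonterminals: L, S.
No production of R has an RHS whose symbols are all nullable, so R is not nullable.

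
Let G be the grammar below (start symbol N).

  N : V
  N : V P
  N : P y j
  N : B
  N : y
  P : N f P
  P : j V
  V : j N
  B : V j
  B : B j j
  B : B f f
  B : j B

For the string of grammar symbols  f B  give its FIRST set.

f is a terminal; add {f} and stop.

{ f }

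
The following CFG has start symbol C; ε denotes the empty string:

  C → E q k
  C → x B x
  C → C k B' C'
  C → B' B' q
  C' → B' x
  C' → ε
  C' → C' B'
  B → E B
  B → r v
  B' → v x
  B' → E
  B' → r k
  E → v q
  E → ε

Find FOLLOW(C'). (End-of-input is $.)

{ $, k, r, v }

In C → C k B' C': C' is at the end, add FOLLOW(C) = { $, k }.
In C' → C' B': add FIRST(B')\{ε} = { r, v }.
  Since B' is nullable, also add FOLLOW(C') = { $, k, r, v }.
Union: FOLLOW(C') = { $, k, r, v }.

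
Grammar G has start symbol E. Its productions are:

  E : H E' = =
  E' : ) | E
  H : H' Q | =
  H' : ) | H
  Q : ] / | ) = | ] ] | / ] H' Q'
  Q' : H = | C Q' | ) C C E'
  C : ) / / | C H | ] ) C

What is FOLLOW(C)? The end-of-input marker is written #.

In Q' : C Q': add FIRST(Q') = { ), =, ] }.
In Q' : ) C C E': add FIRST(C E') = { ), ] }.
In Q' : ) C C E': add FIRST(E') = { ), = }.
In C : C H: add FIRST(H) = { ), = }.
In C : ] ) C: C is at the end, add FOLLOW(C) = { ), =, ] }.
Union: FOLLOW(C) = { ), =, ] }.

{ ), =, ] }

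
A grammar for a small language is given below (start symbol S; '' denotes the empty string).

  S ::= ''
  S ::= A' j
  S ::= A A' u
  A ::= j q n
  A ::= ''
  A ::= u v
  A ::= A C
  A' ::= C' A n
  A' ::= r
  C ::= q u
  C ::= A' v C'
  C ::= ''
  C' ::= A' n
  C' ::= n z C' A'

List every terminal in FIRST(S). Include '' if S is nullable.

{ j, n, q, r, u, '' }

S ::= '' contributes ''.
From S ::= A' j: add FIRST(A') = { n, r }.
From S ::= A A' u: A nullable, take FIRST(A) ∪ FIRST(A') = { j, n, q, r, u }.
Union: FIRST(S) = { j, n, q, r, u, '' }.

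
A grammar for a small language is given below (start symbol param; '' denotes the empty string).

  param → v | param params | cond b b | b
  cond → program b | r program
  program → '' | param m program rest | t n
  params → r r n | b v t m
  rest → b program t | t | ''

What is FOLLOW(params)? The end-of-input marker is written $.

{ $, b, m, r }

In param → param params: params is at the end, add FOLLOW(param) = { $, b, m, r }.
Union: FOLLOW(params) = { $, b, m, r }.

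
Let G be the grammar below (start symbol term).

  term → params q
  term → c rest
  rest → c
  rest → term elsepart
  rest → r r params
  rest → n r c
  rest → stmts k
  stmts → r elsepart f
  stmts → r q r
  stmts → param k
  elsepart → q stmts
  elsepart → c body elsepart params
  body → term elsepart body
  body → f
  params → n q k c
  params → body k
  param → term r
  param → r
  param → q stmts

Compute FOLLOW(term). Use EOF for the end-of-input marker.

term is the start symbol, so EOF ∈ FOLLOW(term).
In rest → term elsepart: add FIRST(elsepart) = { c, q }.
In body → term elsepart body: add FIRST(elsepart body) = { c, q }.
In param → term r: add FIRST(r) = { r }.
Union: FOLLOW(term) = { EOF, c, q, r }.

{ EOF, c, q, r }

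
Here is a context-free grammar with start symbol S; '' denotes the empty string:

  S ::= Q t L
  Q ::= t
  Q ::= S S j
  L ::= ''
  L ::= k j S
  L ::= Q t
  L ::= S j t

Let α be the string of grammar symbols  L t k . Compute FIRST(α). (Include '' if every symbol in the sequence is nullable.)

Add FIRST(L)\{''} = { k, t }; L is nullable, continue.
t is a terminal; add {t} and stop.

{ k, t }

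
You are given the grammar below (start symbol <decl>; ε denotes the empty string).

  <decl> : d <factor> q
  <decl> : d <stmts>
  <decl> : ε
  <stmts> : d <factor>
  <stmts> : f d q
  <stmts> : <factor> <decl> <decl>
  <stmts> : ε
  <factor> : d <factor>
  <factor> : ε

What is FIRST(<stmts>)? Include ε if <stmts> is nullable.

<stmts> : d <factor> contributes {d}.
<stmts> : f d q contributes {f}.
From <stmts> : <factor> <decl> <decl>: <factor>, <decl>, <decl> nullable, take FIRST(<factor>) ∪ FIRST(<decl>) ∪ FIRST(<decl>) = { d }; also ε since the whole RHS is nullable.
<stmts> : ε contributes ε.
Union: FIRST(<stmts>) = { d, f, ε }.

{ d, f, ε }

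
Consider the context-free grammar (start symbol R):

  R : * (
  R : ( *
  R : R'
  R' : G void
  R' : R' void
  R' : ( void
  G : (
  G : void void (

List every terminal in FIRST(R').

{ (, void }

From R' : G void: add FIRST(G) = { (, void }.
From R' : R' void: add FIRST(R') = { (, void }.
R' : ( void contributes {(}.
Union: FIRST(R') = { (, void }.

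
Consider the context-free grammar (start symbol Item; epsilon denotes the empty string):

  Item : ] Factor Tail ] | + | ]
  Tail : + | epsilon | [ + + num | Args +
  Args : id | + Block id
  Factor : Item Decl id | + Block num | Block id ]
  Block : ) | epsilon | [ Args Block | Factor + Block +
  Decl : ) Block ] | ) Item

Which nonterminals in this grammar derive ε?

Directly nullable (have an epsilon-production): Tail, Block.
No other nonterminal has a production whose RHS symbols are all nullable.

{ Block, Tail }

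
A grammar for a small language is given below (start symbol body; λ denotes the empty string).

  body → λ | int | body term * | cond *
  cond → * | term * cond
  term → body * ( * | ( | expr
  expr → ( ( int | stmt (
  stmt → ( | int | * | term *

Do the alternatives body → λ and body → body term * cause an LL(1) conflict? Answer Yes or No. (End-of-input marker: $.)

Yes

FIRST(λ) = { λ } and FIRST(body term *) = { (, *, int }.
The first alternative is nullable and FOLLOW(body) = { $, (, *, int } shares ( with FIRST of the second — conflict.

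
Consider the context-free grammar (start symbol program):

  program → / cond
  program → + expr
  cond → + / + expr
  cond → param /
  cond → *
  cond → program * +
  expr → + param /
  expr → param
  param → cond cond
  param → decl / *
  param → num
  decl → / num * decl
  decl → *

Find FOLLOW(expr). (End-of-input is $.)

{ $, *, +, /, num }

In program → + expr: expr is at the end, add FOLLOW(program) = { $, * }.
In cond → + / + expr: expr is at the end, add FOLLOW(cond) = { $, *, +, /, num }.
Union: FOLLOW(expr) = { $, *, +, /, num }.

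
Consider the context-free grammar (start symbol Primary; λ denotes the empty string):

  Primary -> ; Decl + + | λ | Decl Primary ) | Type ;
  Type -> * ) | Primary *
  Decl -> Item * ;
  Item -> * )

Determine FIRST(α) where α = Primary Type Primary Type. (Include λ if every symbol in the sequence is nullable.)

Add FIRST(Primary)\{λ} = { *, ; }; Primary is nullable, continue.
Add FIRST(Type) = { *, ; }; Type is not nullable, stop.

{ *, ; }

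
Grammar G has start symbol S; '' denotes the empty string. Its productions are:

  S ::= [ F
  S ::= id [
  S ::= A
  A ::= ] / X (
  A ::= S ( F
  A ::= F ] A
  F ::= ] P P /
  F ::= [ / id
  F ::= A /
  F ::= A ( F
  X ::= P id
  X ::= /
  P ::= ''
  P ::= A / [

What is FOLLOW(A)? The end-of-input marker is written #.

In S ::= A: A is at the end, add FOLLOW(S) = { #, ( }.
In A ::= F ] A: A is at the end, add FOLLOW(A) = { #, (, / }.
In F ::= A /: add FIRST(/) = { / }.
In F ::= A ( F: add FIRST(( F) = { ( }.
In P ::= A / [: add FIRST(/ [) = { / }.
Union: FOLLOW(A) = { #, (, / }.

{ #, (, / }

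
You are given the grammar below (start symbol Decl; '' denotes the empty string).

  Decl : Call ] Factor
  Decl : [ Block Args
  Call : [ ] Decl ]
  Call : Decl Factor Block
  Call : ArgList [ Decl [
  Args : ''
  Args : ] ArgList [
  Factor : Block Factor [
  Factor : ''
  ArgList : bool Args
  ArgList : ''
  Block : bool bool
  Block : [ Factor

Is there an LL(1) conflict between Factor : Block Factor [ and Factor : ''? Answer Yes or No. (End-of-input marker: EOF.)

Yes

FIRST(Block Factor [) = { [, bool } and FIRST('') = { '' }.
The second alternative is nullable and FOLLOW(Factor) = { EOF, [, ], bool } shares [ with FIRST of the first — conflict.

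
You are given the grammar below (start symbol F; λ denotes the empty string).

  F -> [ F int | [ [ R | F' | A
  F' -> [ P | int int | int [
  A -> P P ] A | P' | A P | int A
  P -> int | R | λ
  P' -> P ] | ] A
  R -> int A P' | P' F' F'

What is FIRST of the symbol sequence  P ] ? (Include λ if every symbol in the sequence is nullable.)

{ ], int }

Add FIRST(P)\{λ} = { ], int }; P is nullable, continue.
] is a terminal; add {]} and stop.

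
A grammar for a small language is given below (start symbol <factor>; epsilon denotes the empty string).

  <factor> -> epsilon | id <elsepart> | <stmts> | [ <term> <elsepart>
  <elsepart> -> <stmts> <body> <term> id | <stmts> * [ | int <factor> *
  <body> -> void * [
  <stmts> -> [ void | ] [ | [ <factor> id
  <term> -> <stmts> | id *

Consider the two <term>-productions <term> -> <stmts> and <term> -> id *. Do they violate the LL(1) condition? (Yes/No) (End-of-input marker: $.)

No

FIRST(<stmts>) = { [, ] } and FIRST(id *) = { id }.
The FIRST sets are disjoint and neither alternative is nullable — no conflict.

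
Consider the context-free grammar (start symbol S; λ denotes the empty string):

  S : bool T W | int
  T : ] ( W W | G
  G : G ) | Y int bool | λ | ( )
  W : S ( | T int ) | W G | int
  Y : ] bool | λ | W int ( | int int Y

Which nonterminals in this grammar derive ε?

{ G, T, Y }

Directly nullable (have an λ-production): G, Y.
T : G with every symbol nullable, so T is nullable.
No other nonterminal has a production whose RHS symbols are all nullable.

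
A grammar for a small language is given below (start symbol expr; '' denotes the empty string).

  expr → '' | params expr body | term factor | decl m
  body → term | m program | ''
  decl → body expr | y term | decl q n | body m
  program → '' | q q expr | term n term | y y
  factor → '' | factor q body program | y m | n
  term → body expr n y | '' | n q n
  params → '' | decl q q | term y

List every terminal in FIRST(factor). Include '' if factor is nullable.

factor → '' contributes ''.
From factor → factor q body program: factor nullable, take FIRST(factor) ∪ {q} = { n, q, y }.
factor → y m contributes {y}.
factor → n contributes {n}.
Union: FIRST(factor) = { n, q, y, '' }.

{ n, q, y, '' }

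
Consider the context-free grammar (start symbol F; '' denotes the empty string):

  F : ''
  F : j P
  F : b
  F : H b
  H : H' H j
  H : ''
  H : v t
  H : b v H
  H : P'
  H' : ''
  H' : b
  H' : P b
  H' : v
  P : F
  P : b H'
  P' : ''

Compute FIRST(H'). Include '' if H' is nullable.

{ b, j, v, '' }

H' : '' contributes ''.
H' : b contributes {b}.
From H' : P b: P nullable, take FIRST(P) ∪ {b} = { b, j, v }.
H' : v contributes {v}.
Union: FIRST(H') = { b, j, v, '' }.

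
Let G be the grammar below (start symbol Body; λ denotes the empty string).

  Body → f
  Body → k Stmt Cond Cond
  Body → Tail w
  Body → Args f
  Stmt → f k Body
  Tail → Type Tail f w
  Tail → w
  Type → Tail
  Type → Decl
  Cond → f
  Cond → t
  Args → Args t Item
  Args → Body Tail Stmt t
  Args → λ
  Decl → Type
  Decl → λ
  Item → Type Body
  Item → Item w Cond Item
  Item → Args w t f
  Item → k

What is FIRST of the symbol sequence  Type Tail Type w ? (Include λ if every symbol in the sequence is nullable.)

Add FIRST(Type)\{λ} = { w }; Type is nullable, continue.
Add FIRST(Tail) = { w }; Tail is not nullable, stop.

{ w }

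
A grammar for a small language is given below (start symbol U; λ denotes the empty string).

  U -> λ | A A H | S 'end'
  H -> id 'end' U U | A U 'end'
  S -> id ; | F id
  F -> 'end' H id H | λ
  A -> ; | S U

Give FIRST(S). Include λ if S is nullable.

{ 'end', id }

S -> id ; contributes {id}.
From S -> F id: F nullable, take FIRST(F) ∪ {id} = { 'end', id }.
Union: FIRST(S) = { 'end', id }.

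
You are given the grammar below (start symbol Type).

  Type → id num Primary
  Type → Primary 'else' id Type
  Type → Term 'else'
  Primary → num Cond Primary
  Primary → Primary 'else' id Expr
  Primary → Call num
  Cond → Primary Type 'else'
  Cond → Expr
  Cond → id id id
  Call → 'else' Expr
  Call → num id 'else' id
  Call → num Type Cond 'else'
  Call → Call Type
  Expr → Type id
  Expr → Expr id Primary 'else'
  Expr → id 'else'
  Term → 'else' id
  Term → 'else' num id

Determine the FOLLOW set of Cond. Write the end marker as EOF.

{ 'else', num }

In Primary → num Cond Primary: add FIRST(Primary) = { 'else', num }.
In Call → num Type Cond 'else': add FIRST('else') = { 'else' }.
Union: FOLLOW(Cond) = { 'else', num }.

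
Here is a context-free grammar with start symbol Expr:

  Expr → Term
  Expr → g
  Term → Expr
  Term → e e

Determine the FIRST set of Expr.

From Expr → Term: add FIRST(Term) = { e, g }.
Expr → g contributes {g}.
Union: FIRST(Expr) = { e, g }.

{ e, g }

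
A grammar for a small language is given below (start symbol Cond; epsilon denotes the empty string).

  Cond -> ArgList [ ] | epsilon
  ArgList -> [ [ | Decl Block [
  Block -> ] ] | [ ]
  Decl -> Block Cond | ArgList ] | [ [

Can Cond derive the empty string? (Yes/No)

Cond has an epsilon-production, so Cond ⇒ epsilon.

Yes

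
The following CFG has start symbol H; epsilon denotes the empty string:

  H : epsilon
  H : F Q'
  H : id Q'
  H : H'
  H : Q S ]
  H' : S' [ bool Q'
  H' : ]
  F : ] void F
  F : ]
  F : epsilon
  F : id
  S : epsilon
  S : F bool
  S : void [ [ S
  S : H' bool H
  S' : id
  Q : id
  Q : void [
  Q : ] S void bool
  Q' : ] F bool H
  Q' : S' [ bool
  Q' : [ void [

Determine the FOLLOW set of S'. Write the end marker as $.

In H' : S' [ bool Q': add FIRST([ bool Q') = { [ }.
In Q' : S' [ bool: add FIRST([ bool) = { [ }.
Union: FOLLOW(S') = { [ }.

{ [ }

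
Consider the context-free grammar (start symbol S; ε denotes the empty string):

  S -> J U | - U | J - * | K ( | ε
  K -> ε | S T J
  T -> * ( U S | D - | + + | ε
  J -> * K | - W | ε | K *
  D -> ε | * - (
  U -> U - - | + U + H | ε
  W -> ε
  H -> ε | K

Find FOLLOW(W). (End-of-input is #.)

{ #, (, *, +, - }

In J -> - W: W is at the end, add FOLLOW(J) = { #, (, *, +, - }.
Union: FOLLOW(W) = { #, (, *, +, - }.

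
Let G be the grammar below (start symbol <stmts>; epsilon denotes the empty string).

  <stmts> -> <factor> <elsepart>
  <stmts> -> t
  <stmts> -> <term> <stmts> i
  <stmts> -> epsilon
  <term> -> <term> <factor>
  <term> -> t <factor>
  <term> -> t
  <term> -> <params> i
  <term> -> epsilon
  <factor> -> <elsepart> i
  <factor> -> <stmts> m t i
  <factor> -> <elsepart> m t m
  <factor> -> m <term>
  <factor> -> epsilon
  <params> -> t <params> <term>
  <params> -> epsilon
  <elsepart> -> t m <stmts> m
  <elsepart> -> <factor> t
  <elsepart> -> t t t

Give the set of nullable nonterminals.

{ <factor>, <params>, <stmts>, <term> }

Directly nullable (have an epsilon-production): <stmts>, <term>, <factor>, <params>.
No other nonterminal has a production whose RHS symbols are all nullable.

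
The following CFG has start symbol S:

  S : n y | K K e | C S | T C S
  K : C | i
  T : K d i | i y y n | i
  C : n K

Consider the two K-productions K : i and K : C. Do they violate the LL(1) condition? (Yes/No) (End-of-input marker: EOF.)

FIRST(i) = { i } and FIRST(C) = { n }.
The FIRST sets are disjoint and neither alternative is nullable — no conflict.

No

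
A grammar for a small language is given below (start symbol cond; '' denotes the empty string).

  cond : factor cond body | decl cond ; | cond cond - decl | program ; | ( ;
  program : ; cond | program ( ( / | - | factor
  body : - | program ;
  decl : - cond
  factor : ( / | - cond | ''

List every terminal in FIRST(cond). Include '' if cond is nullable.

From cond : factor cond body: factor nullable, take FIRST(factor) ∪ FIRST(cond) = { (, -, ; }.
From cond : decl cond ;: add FIRST(decl) = { - }.
From cond : cond cond - decl: add FIRST(cond) = { (, -, ; }.
From cond : program ;: program nullable, take FIRST(program) ∪ {;} = { (, -, ; }.
cond : ( ; contributes {(}.
Union: FIRST(cond) = { (, -, ; }.

{ (, -, ; }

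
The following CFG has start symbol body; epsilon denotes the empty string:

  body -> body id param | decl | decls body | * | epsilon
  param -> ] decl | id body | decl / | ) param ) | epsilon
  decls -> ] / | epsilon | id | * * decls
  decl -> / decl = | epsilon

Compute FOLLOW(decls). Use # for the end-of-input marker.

{ #, ), *, /, ], id }

In body -> decls body: add FIRST(body)\{epsilon} = { *, /, ], id }.
  Since body is nullable, also add FOLLOW(body) = { #, ), id }.
In decls -> * * decls: decls is at the end, add FOLLOW(decls) = { #, ), *, /, ], id }.
Union: FOLLOW(decls) = { #, ), *, /, ], id }.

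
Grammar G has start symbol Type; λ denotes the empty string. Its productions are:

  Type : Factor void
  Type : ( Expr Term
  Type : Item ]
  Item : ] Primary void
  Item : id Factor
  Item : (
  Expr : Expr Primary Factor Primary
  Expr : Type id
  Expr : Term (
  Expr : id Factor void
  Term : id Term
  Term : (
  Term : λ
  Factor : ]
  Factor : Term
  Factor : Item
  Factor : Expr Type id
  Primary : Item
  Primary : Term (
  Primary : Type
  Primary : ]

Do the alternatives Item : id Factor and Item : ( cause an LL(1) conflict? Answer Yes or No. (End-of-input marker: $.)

FIRST(id Factor) = { id } and FIRST(() = { ( }.
The FIRST sets are disjoint and neither alternative is nullable — no conflict.

No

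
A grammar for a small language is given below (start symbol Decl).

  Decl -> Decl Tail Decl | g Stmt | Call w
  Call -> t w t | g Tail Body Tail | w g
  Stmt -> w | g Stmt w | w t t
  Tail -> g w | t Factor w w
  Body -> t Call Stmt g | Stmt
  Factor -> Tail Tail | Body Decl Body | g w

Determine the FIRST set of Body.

{ g, t, w }

Body -> t Call Stmt g contributes {t}.
From Body -> Stmt: add FIRST(Stmt) = { g, w }.
Union: FIRST(Body) = { g, t, w }.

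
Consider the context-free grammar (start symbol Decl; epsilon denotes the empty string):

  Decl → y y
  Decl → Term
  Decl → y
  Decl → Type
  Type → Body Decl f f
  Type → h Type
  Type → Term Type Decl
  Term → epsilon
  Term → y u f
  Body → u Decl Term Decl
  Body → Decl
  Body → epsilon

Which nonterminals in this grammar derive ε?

{ Body, Decl, Term }

Directly nullable (have an epsilon-production): Term, Body.
Decl → Term with every symbol nullable, so Decl is nullable.
No other nonterminal has a production whose RHS symbols are all nullable.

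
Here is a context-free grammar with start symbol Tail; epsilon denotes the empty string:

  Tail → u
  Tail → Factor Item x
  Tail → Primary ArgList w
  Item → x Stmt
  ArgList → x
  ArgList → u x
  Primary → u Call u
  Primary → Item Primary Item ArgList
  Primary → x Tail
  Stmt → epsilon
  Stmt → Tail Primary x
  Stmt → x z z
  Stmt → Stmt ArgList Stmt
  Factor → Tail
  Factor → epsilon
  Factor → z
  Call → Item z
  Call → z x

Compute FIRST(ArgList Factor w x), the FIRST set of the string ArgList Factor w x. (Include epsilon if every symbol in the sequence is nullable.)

Add FIRST(ArgList) = { u, x }; ArgList is not nullable, stop.

{ u, x }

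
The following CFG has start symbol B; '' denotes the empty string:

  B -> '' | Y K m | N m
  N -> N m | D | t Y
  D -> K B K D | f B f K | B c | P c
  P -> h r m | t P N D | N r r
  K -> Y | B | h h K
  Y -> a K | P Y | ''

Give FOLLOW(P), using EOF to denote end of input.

In D -> P c: add FIRST(c) = { c }.
In P -> t P N D: add FIRST(N D) = { a, c, f, h, m, t }.
In Y -> P Y: add FIRST(Y)\{''} = { a, c, f, h, m, t }.
  Since Y is nullable, also add FOLLOW(Y) = { a, c, f, h, m, r, t }.
Union: FOLLOW(P) = { a, c, f, h, m, r, t }.

{ a, c, f, h, m, r, t }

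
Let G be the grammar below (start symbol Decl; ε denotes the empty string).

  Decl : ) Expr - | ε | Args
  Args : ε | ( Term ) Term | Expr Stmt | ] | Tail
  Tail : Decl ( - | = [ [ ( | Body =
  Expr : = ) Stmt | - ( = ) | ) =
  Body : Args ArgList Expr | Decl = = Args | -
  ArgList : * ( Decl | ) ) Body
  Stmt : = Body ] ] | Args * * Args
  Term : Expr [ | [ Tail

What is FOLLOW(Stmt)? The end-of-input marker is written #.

In Args : Expr Stmt: Stmt is at the end, add FOLLOW(Args) = { #, (, ), *, -, =, [, ] }.
In Expr : = ) Stmt: Stmt is at the end, add FOLLOW(Expr) = { (, ), *, -, =, [, ] }.
Union: FOLLOW(Stmt) = { #, (, ), *, -, =, [, ] }.

{ #, (, ), *, -, =, [, ] }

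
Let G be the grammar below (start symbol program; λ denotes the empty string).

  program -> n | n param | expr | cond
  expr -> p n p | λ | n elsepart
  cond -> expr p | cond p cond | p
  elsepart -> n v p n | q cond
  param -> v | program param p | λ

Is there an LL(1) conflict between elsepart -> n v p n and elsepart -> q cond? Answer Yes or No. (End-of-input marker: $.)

No

FIRST(n v p n) = { n } and FIRST(q cond) = { q }.
The FIRST sets are disjoint and neither alternative is nullable — no conflict.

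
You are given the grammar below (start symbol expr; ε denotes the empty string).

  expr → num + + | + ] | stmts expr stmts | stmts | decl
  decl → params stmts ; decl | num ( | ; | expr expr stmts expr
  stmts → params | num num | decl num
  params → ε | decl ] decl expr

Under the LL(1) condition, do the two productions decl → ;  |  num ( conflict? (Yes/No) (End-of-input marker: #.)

FIRST(;) = { ; } and FIRST(num () = { num }.
The FIRST sets are disjoint and neither alternative is nullable — no conflict.

No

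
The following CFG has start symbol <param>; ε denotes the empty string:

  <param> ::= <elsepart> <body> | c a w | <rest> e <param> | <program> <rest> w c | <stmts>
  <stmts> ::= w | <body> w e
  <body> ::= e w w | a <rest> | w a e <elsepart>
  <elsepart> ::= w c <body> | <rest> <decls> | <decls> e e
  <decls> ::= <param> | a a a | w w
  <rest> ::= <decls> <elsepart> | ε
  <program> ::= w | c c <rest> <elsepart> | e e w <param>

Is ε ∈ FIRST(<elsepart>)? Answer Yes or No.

No

Nullable nonterminals: <rest>.
No production of <elsepart> has an RHS whose symbols are all nullable, so <elsepart> is not nullable.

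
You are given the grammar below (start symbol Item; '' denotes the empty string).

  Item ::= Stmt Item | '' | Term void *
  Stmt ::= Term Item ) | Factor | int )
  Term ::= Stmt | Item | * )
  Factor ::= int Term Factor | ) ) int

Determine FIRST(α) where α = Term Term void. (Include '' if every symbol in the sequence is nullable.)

Add FIRST(Term)\{''} = { ), *, int, void }; Term is nullable, continue.
Add FIRST(Term)\{''} = { ), *, int, void }; Term is nullable, continue.
void is a terminal; add {void} and stop.

{ ), *, int, void }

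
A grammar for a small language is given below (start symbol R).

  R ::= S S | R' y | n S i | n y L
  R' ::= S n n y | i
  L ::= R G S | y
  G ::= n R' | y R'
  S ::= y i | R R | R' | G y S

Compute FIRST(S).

S ::= y i contributes {y}.
From S ::= R R: add FIRST(R) = { i, n, y }.
From S ::= R': add FIRST(R') = { i, n, y }.
From S ::= G y S: add FIRST(G) = { n, y }.
Union: FIRST(S) = { i, n, y }.

{ i, n, y }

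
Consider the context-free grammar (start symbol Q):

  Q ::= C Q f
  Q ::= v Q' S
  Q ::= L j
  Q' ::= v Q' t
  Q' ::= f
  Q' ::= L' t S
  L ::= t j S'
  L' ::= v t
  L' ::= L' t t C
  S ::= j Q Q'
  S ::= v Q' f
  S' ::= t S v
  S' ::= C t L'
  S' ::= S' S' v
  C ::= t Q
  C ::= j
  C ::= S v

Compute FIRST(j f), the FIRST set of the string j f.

{ j }

j is a terminal; add {j} and stop.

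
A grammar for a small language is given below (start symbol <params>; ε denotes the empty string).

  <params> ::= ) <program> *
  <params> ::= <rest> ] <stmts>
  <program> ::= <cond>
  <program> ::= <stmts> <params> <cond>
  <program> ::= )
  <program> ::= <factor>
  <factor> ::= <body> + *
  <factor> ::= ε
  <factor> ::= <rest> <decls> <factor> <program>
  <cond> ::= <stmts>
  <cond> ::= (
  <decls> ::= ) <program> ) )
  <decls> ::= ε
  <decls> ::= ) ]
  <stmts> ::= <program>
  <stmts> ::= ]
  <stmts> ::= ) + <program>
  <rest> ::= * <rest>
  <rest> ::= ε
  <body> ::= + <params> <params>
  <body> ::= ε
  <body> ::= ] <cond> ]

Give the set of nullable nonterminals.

Directly nullable (have an ε-production): <factor>, <decls>, <rest>, <body>.
<stmts> ::= <program> with every symbol nullable, so <stmts> is nullable.
<cond> ::= <stmts> with every symbol nullable, so <cond> is nullable.
<program> ::= <cond> with every symbol nullable, so <program> is nullable.
No other nonterminal has a production whose RHS symbols are all nullable.

{ <body>, <cond>, <decls>, <factor>, <program>, <rest>, <stmts> }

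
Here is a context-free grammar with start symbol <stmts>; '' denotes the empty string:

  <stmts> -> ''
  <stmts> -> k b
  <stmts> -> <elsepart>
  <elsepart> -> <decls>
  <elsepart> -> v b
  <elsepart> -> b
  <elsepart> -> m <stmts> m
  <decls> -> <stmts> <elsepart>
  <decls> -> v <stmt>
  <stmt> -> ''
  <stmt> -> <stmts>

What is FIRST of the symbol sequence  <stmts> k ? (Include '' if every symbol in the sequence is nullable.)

{ b, k, m, v }

Add FIRST(<stmts>)\{''} = { b, k, m, v }; <stmts> is nullable, continue.
k is a terminal; add {k} and stop.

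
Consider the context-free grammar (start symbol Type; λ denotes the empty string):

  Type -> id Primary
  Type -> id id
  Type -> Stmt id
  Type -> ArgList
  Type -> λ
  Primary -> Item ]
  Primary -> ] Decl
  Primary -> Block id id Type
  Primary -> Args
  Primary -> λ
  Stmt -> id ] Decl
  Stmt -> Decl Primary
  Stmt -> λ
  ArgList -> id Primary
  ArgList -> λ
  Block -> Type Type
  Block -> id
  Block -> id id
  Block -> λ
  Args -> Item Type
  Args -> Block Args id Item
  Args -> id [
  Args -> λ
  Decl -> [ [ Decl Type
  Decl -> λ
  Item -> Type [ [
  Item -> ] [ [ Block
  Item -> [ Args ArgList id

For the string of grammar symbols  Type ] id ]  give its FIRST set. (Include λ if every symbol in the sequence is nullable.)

{ [, ], id }

Add FIRST(Type)\{λ} = { [, ], id }; Type is nullable, continue.
] is a terminal; add {]} and stop.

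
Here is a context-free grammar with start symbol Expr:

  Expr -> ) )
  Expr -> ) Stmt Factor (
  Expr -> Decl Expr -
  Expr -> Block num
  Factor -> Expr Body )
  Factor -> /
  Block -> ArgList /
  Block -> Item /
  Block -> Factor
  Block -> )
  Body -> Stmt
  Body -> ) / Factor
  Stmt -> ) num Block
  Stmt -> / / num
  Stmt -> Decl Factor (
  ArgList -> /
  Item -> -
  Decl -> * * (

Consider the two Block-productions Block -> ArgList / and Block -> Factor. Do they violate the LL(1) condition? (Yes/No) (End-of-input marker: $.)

Yes

FIRST(ArgList /) = { / } and FIRST(Factor) = { ), *, -, / }.
Both contain /, so the two alternatives are not disjoint — LL(1) conflict.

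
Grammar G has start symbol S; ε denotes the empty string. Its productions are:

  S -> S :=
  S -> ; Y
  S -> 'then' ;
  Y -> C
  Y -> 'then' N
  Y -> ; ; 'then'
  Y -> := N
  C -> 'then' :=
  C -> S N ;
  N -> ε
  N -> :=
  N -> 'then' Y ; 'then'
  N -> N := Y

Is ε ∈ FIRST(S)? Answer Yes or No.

No

Nullable nonterminals: N.
No production of S has an RHS whose symbols are all nullable, so S is not nullable.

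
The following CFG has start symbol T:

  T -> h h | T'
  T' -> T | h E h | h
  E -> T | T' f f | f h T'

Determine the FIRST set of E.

From E -> T: add FIRST(T) = { h }.
From E -> T' f f: add FIRST(T') = { h }.
E -> f h T' contributes {f}.
Union: FIRST(E) = { f, h }.

{ f, h }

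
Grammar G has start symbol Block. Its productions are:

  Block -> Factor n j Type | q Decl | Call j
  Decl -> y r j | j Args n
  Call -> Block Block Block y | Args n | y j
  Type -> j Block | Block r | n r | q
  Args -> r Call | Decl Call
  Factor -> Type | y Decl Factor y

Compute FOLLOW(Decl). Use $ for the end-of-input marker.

{ $, j, n, q, r, y }

In Block -> q Decl: Decl is at the end, add FOLLOW(Block) = { $, j, n, q, r, y }.
In Args -> Decl Call: add FIRST(Call) = { j, n, q, r, y }.
In Factor -> y Decl Factor y: add FIRST(Factor y) = { j, n, q, r, y }.
Union: FOLLOW(Decl) = { $, j, n, q, r, y }.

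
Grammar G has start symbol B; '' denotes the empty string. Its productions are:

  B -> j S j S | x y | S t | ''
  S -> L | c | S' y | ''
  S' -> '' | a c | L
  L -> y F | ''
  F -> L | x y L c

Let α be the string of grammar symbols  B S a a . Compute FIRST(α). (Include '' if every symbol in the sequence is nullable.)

{ a, c, j, t, x, y }

Add FIRST(B)\{''} = { a, c, j, t, x, y }; B is nullable, continue.
Add FIRST(S)\{''} = { a, c, y }; S is nullable, continue.
a is a terminal; add {a} and stop.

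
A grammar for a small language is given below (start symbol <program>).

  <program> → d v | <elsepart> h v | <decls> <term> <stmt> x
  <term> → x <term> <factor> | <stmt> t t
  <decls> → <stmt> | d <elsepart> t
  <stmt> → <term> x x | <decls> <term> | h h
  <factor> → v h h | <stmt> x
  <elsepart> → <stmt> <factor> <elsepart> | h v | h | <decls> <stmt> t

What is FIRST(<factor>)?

{ d, h, v, x }

<factor> → v h h contributes {v}.
From <factor> → <stmt> x: add FIRST(<stmt>) = { d, h, x }.
Union: FIRST(<factor>) = { d, h, v, x }.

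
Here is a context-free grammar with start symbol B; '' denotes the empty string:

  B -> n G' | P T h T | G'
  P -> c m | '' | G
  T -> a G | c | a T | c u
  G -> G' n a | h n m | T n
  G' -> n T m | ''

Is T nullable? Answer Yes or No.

No

Nullable nonterminals: B, G', P.
No production of T has an RHS whose symbols are all nullable, so T is not nullable.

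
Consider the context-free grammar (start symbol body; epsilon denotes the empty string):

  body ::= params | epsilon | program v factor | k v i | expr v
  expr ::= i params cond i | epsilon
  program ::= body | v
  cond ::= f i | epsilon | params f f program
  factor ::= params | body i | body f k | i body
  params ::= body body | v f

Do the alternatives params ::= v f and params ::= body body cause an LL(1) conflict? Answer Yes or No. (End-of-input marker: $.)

FIRST(v f) = { v } and FIRST(body body) = { i, k, v, epsilon }.
Both contain v, so the two alternatives are not disjoint — LL(1) conflict.

Yes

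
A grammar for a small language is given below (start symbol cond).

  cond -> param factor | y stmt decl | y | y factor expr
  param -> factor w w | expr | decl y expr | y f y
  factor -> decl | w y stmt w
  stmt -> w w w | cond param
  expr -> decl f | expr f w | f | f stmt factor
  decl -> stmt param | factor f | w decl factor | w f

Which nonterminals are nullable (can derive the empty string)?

{ } (none)

No nonterminal has an empty production or an RHS whose symbols are all nullable.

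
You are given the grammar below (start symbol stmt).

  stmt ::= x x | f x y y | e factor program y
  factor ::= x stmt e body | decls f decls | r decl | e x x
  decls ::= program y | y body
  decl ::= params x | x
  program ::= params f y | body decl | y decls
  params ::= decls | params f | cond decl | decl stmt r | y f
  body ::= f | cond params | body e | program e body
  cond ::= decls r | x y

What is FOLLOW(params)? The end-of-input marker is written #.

In decl ::= params x: add FIRST(x) = { x }.
In program ::= params f y: add FIRST(f y) = { f }.
In params ::= params f: add FIRST(f) = { f }.
In body ::= cond params: params is at the end, add FOLLOW(body) = { e, f, r, x, y }.
Union: FOLLOW(params) = { e, f, r, x, y }.

{ e, f, r, x, y }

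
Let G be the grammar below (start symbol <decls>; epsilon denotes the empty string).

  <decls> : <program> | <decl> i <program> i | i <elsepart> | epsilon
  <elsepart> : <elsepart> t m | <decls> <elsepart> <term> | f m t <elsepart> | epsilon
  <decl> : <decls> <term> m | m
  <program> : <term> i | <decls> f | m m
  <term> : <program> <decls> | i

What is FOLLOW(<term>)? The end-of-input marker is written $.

In <elsepart> : <decls> <elsepart> <term>: <term> is at the end, add FOLLOW(<elsepart>) = { $, f, i, m, t }.
In <decl> : <decls> <term> m: add FIRST(m) = { m }.
In <program> : <term> i: add FIRST(i) = { i }.
Union: FOLLOW(<term>) = { $, f, i, m, t }.

{ $, f, i, m, t }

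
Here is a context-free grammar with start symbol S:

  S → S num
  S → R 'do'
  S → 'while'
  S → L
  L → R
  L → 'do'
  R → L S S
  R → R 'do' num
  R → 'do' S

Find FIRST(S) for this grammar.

From S → S num: add FIRST(S) = { 'do', 'while' }.
From S → R 'do': add FIRST(R) = { 'do' }.
S → 'while' contributes {'while'}.
From S → L: add FIRST(L) = { 'do' }.
Union: FIRST(S) = { 'do', 'while' }.

{ 'do', 'while' }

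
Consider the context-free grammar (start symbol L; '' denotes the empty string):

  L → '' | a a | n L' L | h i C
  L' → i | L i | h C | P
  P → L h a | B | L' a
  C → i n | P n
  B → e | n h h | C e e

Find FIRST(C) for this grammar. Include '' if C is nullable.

C → i n contributes {i}.
From C → P n: add FIRST(P) = { a, e, h, i, n }.
Union: FIRST(C) = { a, e, h, i, n }.

{ a, e, h, i, n }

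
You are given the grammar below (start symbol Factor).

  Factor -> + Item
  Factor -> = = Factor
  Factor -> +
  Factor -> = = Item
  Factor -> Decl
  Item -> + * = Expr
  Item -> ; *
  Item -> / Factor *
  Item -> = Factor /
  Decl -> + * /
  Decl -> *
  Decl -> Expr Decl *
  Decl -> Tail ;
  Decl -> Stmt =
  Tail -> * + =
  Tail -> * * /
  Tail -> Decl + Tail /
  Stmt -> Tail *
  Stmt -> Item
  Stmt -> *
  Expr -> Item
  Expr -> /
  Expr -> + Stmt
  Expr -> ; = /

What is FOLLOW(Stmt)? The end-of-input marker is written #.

In Decl -> Stmt =: add FIRST(=) = { = }.
In Expr -> + Stmt: Stmt is at the end, add FOLLOW(Expr) = { #, *, +, /, ;, = }.
Union: FOLLOW(Stmt) = { #, *, +, /, ;, = }.

{ #, *, +, /, ;, = }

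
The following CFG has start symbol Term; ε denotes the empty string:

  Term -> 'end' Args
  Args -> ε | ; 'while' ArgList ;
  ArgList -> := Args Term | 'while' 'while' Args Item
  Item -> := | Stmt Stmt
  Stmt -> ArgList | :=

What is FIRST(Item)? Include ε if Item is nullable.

Item -> := contributes {:=}.
From Item -> Stmt Stmt: add FIRST(Stmt) = { 'while', := }.
Union: FIRST(Item) = { 'while', := }.

{ 'while', := }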